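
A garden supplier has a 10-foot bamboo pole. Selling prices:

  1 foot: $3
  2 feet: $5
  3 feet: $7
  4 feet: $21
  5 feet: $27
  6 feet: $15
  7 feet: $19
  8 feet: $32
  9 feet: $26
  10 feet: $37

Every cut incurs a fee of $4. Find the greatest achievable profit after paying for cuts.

Let r[k] be the best obtainable value from length k. For each k, try every first piece i and keep the best of price[i] + r[k−i] minus the 4 cut fee when i<k.
r[1] = 3
r[2] = max(3+3-4, 5+0) = 5
r[3] = max(3+5-4, 5+3-4, 7+0) = 7
r[4] = max(3+7-4, 5+5-4, 7+3-4, 21+0) = 21
r[5] = max(3+21-4, 5+7-4, 7+5-4, 21+3-4, 27+0) = 27
r[6] = max(3+27-4, 5+21-4, 7+7-4, 21+5-4, 27+3-4, 15+0) = 26
r[7] = max(3+26-4, 5+27-4, 7+21-4, …, 15+3-4, 19+0) = 28
r[8] = max(3+28-4, 5+26-4, 7+27-4, …, 19+3-4, 32+0) = 38
r[9] = max(3+38-4, 5+28-4, 7+26-4, …, 32+3-4, 26+0) = 44
r[10] = max(3+44-4, 5+38-4, 7+28-4, …, 26+3-4, 37+0) = 50
One optimal plan: pieces 5 + 5 (1 cut) → $54 − $4 = $50.

50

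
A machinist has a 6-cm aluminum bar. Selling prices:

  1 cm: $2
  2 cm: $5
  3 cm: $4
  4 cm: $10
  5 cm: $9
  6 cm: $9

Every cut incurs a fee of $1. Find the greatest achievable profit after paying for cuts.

14

Let v[k] be the best obtainable value from length k. For each k, try every first piece i and keep the best of price[i] + v[k−i] minus the 1 cut fee when i<k.
v[1] = 2
v[2] = max(2+2-1, 5+0) = 5
v[3] = max(2+5-1, 5+2-1, 4+0) = 6
v[4] = max(2+6-1, 5+5-1, 4+2-1, 10+0) = 10
v[5] = max(2+10-1, 5+6-1, 4+5-1, 10+2-1, 9+0) = 11
v[6] = max(2+11-1, 5+10-1, 4+6-1, 10+5-1, 9+2-1, 9+0) = 14
One optimal plan: pieces 4 + 2 (1 cut) → $15 − $1 = $14.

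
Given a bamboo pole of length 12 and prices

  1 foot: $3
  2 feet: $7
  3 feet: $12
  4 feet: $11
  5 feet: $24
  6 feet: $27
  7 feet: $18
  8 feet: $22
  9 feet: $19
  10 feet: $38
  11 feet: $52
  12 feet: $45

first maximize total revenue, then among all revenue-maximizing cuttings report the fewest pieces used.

Let r[k] be the best obtainable value from length k. For each k, try every first piece i and keep the best of price[i] + r[k−i].
r[1] = 3
r[2] = 7
r[3] = 12
r[4] = 15  (first piece 1, then r[3]=12)
r[5] = 24
r[6] = 27  (first piece 1, then r[5]=24)
r[7] = 31  (first piece 2, then r[5]=24)
r[8] = 36  (first piece 3, then r[5]=24)
r[9] = 39  (first piece 1, then r[8]=36)
r[10] = 48  (first piece 5, then r[5]=24)
r[11] = 52
r[12] = 55  (first piece 1, then r[11]=52)
Maximum revenue is $55.
Now minimize piece count subject to staying optimal: for each k, pieces[k] = 1 + min over i with p[i]+r[k−i]=r[k] of pieces[k−i].
pieces[9] = 2
pieces[10] = 2
pieces[11] = 1
pieces[12] = 2

2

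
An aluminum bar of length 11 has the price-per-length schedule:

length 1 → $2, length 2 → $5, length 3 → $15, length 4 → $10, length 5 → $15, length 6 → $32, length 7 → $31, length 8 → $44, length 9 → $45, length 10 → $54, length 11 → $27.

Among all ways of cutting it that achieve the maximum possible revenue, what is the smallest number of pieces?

Consider every possible first cut. r[k] is the best of p[i]+r[k−i] over all sellable i≤k.
r[1] = 2
r[2] = max(2+2, 5+0) = 5
r[3] = max(2+5, 5+2, 15+0) = 15
r[4] = max(2+15, 5+5, 15+2, 10+0) = 17
r[5] = max(2+17, 5+15, 15+5, 10+2, 15+0) = 20
r[6] = max(2+20, 5+17, 15+15, 10+5, 15+2, 32+0) = 32
r[7] = max(2+32, 5+20, 15+17, …, 32+2, 31+0) = 34
r[8] = max(2+34, 5+32, 15+20, …, 31+2, 44+0) = 44
r[9] = max(2+44, 5+34, 15+32, …, 44+2, 45+0) = 47
r[10] = max(2+47, 5+44, 15+34, …, 45+2, 54+0) = 54
r[11] = max(2+54, 5+47, 15+44, …, 54+2, 27+0) = 59
Maximum revenue is $59.
Now minimize piece count subject to staying optimal: for each k, pieces[k] = 1 + min over i with p[i]+r[k−i]=r[k] of pieces[k−i].
pieces[8] = 1
pieces[9] = 2
pieces[10] = 1
pieces[11] = 2

2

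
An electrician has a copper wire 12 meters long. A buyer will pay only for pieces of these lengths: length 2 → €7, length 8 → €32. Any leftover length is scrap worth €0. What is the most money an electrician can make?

Build r[k] bottom-up: r[k] = max over allowed piece i of (p[i] + r[k−i]).
r[1] = 0
r[2] = 7
r[3] = 7
r[4] = 14  (first piece 2, then r[2]=7)
r[5] = 14
r[6] = 21  (first piece 2, then r[4]=14)
r[7] = 21
r[8] = max(7+21, 32+0) = 32
r[9] = max(7+21, 32+0) = 32
r[10] = max(7+32, 32+7) = 39
r[11] = max(7+32, 32+7) = 39
r[12] = max(7+39, 32+14) = 46
One optimal cutting: 8 + 2 + 2 → €46.

46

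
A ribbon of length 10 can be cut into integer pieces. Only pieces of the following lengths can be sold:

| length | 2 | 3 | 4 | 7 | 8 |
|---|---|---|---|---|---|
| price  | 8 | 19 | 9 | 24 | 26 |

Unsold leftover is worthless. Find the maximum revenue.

57

Let r[k] be the best obtainable value from length k. For each k, try every first piece i and keep the best of price[i] + r[k−i].
r[1] = 0
r[2] = 8
r[3] = max(8+0, 19+0) = 19
r[4] = max(8+8, 19+0, 9+0) = 19
r[5] = max(8+19, 19+8, 9+0) = 27
r[6] = max(8+19, 19+19, 9+8) = 38
r[7] = max(8+27, 19+19, 9+19, 24+0) = 38
r[8] = max(8+38, 19+27, 9+19, 24+0, 26+0) = 46
r[9] = max(8+38, 19+38, 9+27, 24+8, 26+0) = 57
r[10] = max(8+46, 19+38, 9+38, 24+19, 26+8) = 57
One optimal cutting: pieces 3 + 3 + 3 with 1 inch of scrap → ¢57.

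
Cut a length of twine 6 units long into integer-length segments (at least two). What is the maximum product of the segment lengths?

9

Let f[k] be the best product for length k (with at least one cut). For each first piece i, the rest contributes max(k−i, f[k−i]).
f[2] = 1·max(1,0) = 1·1 = 1
f[3] = 1·max(2,1) = 1·2 = 2
f[4] = 2·max(2,1) = 2·2 = 4
f[5] = 2·max(3,2) = 2·3 = 6
f[6] = 3·max(3,2) = 3·3 = 9
One optimal split: 3 + 3; product 3·3 = 9.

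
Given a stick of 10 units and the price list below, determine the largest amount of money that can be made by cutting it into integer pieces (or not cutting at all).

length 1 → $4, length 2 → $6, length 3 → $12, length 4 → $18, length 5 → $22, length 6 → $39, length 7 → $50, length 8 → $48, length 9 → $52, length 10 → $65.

Let v[k] be the best obtainable value from length k. For each k, try every first piece i and keep the best of price[i] + v[k−i].
v[1] = 4
v[2] = 8  (first piece 1, then v[1]=4)
v[3] = 12  (first piece 1, then v[2]=8)
v[4] = 18
v[5] = 22  (first piece 1, then v[4]=18)
v[6] = 39
v[7] = 50
v[8] = 54  (first piece 1, then v[7]=50)
v[9] = 58  (first piece 1, then v[8]=54)
v[10] = 65
Best is to sell the whole 10-unit piece uncut for $65.

65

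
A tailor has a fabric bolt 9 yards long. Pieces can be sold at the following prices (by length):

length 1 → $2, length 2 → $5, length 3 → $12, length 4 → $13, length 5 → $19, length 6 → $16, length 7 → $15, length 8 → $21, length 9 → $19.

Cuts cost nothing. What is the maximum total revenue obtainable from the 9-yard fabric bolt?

Consider every possible first cut. R[k] is the best of p[i]+R[k−i] over all sellable i≤k.
R[1] = 2
R[2] = max(2+2, 5+0) = 5
R[3] = max(2+5, 5+2, 12+0) = 12
R[4] = max(2+12, 5+5, 12+2, 13+0) = 14
R[5] = max(2+14, 5+12, 12+5, 13+2, 19+0) = 19
R[6] = max(2+19, 5+14, 12+12, 13+5, 19+2, 16+0) = 24
R[7] = max(2+24, 5+19, 12+14, …, 16+2, 15+0) = 26
R[8] = max(2+26, 5+24, 12+19, …, 15+2, 21+0) = 31
R[9] = max(2+31, 5+26, 12+24, …, 21+2, 19+0) = 36
One optimal cutting: 3 + 3 + 3 → $12 + $12 + $12 = $36.

36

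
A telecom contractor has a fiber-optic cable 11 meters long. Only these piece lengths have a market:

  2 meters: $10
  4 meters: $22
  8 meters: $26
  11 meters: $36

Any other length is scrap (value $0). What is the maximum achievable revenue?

Build best[k] bottom-up: best[k] = max over allowed piece i of (p[i] + best[k−i]).
best[1] = 0
best[2] = 10
best[3] = 10
best[4] = max(10+10, 22+0) = 22
best[5] = max(10+10, 22+0) = 22
best[6] = max(10+22, 22+10) = 32
best[7] = max(10+22, 22+10) = 32
best[8] = max(10+32, 22+22, 26+0) = 44
best[9] = max(10+32, 22+22, 26+0) = 44
best[10] = max(10+44, 22+32, 26+10) = 54
best[11] = max(10+44, 22+32, 26+10, 36+0) = 54
One optimal cutting: pieces 4 + 4 + 2 with 1 meter of scrap → $54.

54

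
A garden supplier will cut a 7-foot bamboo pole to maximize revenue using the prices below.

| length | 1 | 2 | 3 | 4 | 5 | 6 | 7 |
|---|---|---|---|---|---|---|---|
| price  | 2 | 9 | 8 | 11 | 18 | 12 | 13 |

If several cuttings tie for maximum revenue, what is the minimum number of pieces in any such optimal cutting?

Consider every possible first cut. r[k] is the best of p[i]+r[k−i] over all sellable i≤k.
r[1] = 2
r[2] = 9
r[3] = 11  (first piece 1, then r[2]=9)
r[4] = 18  (first piece 2, then r[2]=9)
r[5] = 20  (first piece 1, then r[4]=18)
r[6] = 27  (first piece 2, then r[4]=18)
r[7] = 29  (first piece 1, then r[6]=27)
Maximum revenue is $29.
Now minimize piece count subject to staying optimal: for each k, pieces[k] = 1 + min over i with p[i]+r[k−i]=r[k] of pieces[k−i].
pieces[4] = 2
pieces[5] = 3
pieces[6] = 3
pieces[7] = 4

4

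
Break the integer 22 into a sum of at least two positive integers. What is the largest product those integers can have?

2916

Define prod[k] = max over 1≤i<k of i · max(k−i, prod[k−i]); the inner max lets the remainder stay uncut if that's better.
prod[2] = 1×max(1,0) = 1×1 = 1
prod[3] = 1×max(2,1) = 1×2 = 2
prod[4] = 2×max(2,1) = 2×2 = 4
prod[5] = 2×max(3,2) = 2×3 = 6
prod[6] = 3×max(3,2) = 3×3 = 9
prod[7] = 2×max(5,6) = 2×6 = 12
prod[8] = 2×max(6,9) = 2×9 = 18
prod[9] = 3×max(6,9) = 3×9 = 27
prod[10] = 2×max(8,18) = 2×18 = 36
prod[11] = 2×max(9,27) = 2×27 = 54
prod[12] = 3×max(9,27) = 3×27 = 81
prod[13] = 2×max(11,54) = 2×54 = 108
prod[14] = 2×max(12,81) = 2×81 = 162
prod[15] = 3×max(12,81) = 3×81 = 243
prod[16] = 2×max(14,162) = 2×162 = 324
prod[17] = 2×max(15,243) = 2×243 = 486
prod[18] = 3×max(15,243) = 3×243 = 729
prod[19] = 2×max(17,486) = 2×486 = 972
prod[20] = 2×max(18,729) = 2×729 = 1458
prod[21] = 3×max(18,729) = 3×729 = 2187
prod[22] = 2×max(20,1458) = 2×1458 = 2916
One optimal split: 3 + 3 + 3 + 3 + 3 + 3 + 2 + 2; product 3×3×3×3×3×3×2×2 = 2916.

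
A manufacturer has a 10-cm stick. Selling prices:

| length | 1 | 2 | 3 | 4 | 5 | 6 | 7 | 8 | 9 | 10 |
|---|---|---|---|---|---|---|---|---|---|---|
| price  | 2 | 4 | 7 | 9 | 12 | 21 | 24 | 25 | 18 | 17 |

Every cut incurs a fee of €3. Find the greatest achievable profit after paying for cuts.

Build r[k] bottom-up: r[k] = max over allowed piece i of (p[i] + r[k−i]) − 3 per cut.
r[1] = 2
r[2] = max(2+2-3, 4+0) = 4
r[3] = max(2+4-3, 4+2-3, 7+0) = 7
r[4] = max(2+7-3, 4+4-3, 7+2-3, 9+0) = 9
r[5] = max(2+9-3, 4+7-3, 7+4-3, 9+2-3, 12+0) = 12
r[6] = max(2+12-3, 4+9-3, 7+7-3, 9+4-3, 12+2-3, 21+0) = 21
r[7] = max(2+21-3, 4+12-3, 7+9-3, …, 21+2-3, 24+0) = 24
r[8] = max(2+24-3, 4+21-3, 7+12-3, …, 24+2-3, 25+0) = 25
r[9] = max(2+25-3, 4+24-3, 7+21-3, …, 25+2-3, 18+0) = 25
r[10] = max(2+25-3, 4+25-3, 7+24-3, …, 18+2-3, 17+0) = 28
One optimal plan: pieces 7 + 3 (1 cut) → €31 − €3 = €28.

28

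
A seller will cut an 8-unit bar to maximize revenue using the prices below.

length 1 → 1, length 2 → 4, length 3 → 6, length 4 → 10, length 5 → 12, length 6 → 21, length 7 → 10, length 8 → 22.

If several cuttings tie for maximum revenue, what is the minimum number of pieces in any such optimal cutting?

Let r[k] be the best obtainable value from length k. For each k, try every first piece i and keep the best of price[i] + r[k−i].
r[1] = 1
r[2] = max(1+1, 4+0) = 4
r[3] = max(1+4, 4+1, 6+0) = 6
r[4] = max(1+6, 4+4, 6+1, 10+0) = 10
r[5] = max(1+10, 4+6, 6+4, 10+1, 12+0) = 12
r[6] = max(1+12, 4+10, 6+6, 10+4, 12+1, 21+0) = 21
r[7] = max(1+21, 4+12, 6+10, …, 21+1, 10+0) = 22
r[8] = max(1+22, 4+21, 6+12, …, 10+1, 22+0) = 25
Maximum revenue is 25.
Now minimize piece count subject to staying optimal: for each k, pieces[k] = 1 + min over i with p[i]+r[k−i]=r[k] of pieces[k−i].
pieces[5] = 1
pieces[6] = 1
pieces[7] = 2
pieces[8] = 2

2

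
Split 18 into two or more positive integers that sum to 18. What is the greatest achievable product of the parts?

729

Define g[k] = max over 1≤i<k of i · max(k−i, g[k−i]); the inner max lets the remainder stay uncut if that's better.
g[2] = 1×max(1,0) = 1×1 = 1
g[3] = max(1×2, 2×1) = 2
g[4] = max(1×3, 2×2, 3×1) = 4
g[5] = max(1×4, 2×3, 3×2, 4×1) = 6
g[6] = max(1×6, 2×4, 3×3, 4×2, 5×1) = 9
g[7] = max(1×9, 2×6, 3×4, 4×3, 5×2, 6×1) = 12
g[8] = max(1×12, 2×9, 3×6, …, 6×2, 7×1) = 18
g[9] = max(1×18, 2×12, 3×9, …, 7×2, 8×1) = 27
g[10] = max(1×27, 2×18, 3×12, …, 8×2, 9×1) = 36
g[11] = max(1×36, 2×27, 3×18, …, 9×2, 10×1) = 54
g[12] = max(1×54, 2×36, 3×27, …, 10×2, 11×1) = 81
g[13] = max(1×81, 2×54, 3×36, …, 11×2, 12×1) = 108
g[14] = max(1×108, 2×81, 3×54, …, 12×2, 13×1) = 162
g[15] = max(1×162, 2×108, 3×81, …, 13×2, 14×1) = 243
g[16] = max(1×243, 2×162, 3×108, …, 14×2, 15×1) = 324
g[17] = max(1×324, 2×243, 3×162, …, 15×2, 16×1) = 486
g[18] = max(1×486, 2×324, 3×243, …, 16×2, 17×1) = 729
One optimal split: 3 + 3 + 3 + 3 + 3 + 3; product 3×3×3×3×3×3 = 729.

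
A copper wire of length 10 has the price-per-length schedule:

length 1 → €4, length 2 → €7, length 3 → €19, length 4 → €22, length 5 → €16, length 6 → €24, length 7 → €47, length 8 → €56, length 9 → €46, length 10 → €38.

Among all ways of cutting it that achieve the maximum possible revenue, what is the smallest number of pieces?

Consider every possible first cut. r[k] is the best of p[i]+r[k−i] over all sellable i≤k.
r[1] = 4
r[2] = 8  (first piece 1, then r[1]=4)
r[3] = 19
r[4] = 23  (first piece 1, then r[3]=19)
r[5] = 27  (first piece 1, then r[4]=23)
r[6] = 38  (first piece 3, then r[3]=19)
r[7] = 47
r[8] = 56
r[9] = 60  (first piece 1, then r[8]=56)
r[10] = 66  (first piece 3, then r[7]=47)
Maximum revenue is €66.
Now minimize piece count subject to staying optimal: for each k, pieces[k] = 1 + min over i with p[i]+r[k−i]=r[k] of pieces[k−i].
pieces[7] = 1
pieces[8] = 1
pieces[9] = 2
pieces[10] = 2

2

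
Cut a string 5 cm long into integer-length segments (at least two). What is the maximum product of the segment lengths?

Define f[k] = max over 1≤i<k of i · max(k−i, f[k−i]); the inner max lets the remainder stay uncut if that's better.
f[2] = 1·max(1,0) = 1·1 = 1
f[3] = 1·max(2,1) = 1·2 = 2
f[4] = 2·max(2,1) = 2·2 = 4
f[5] = 2·max(3,2) = 2·3 = 6
One optimal split: 3 + 2; product 3·2 = 6.

6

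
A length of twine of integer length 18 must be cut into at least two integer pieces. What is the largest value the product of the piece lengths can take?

729

Fill m[k] for k=2..18: at each k try every first piece i and multiply by the better of (k−i) uncut or m[k−i].
m[2] = 1×max(1,0) = 1×1 = 1
m[3] = 1×max(2,1) = 1×2 = 2
m[4] = 2×max(2,1) = 2×2 = 4
m[5] = 2×max(3,2) = 2×3 = 6
m[6] = 3×max(3,2) = 3×3 = 9
m[7] = 2×max(5,6) = 2×6 = 12
m[8] = 2×max(6,9) = 2×9 = 18
m[9] = 3×max(6,9) = 3×9 = 27
m[10] = 2×max(8,18) = 2×18 = 36
m[11] = 2×max(9,27) = 2×27 = 54
m[12] = 3×max(9,27) = 3×27 = 81
m[13] = 2×max(11,54) = 2×54 = 108
m[14] = 2×max(12,81) = 2×81 = 162
m[15] = 3×max(12,81) = 3×81 = 243
m[16] = 2×max(14,162) = 2×162 = 324
m[17] = 2×max(15,243) = 2×243 = 486
m[18] = 3×max(15,243) = 3×243 = 729
One optimal split: 3 + 3 + 3 + 3 + 3 + 3; product 3×3×3×3×3×3 = 729.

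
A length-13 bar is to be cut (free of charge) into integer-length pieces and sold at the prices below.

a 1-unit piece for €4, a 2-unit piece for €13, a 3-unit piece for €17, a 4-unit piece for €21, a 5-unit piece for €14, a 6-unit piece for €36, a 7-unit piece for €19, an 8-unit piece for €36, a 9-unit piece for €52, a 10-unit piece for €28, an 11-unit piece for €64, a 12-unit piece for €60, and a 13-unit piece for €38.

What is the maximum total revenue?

82

Build v[k] bottom-up: v[k] = max over allowed piece i of (p[i] + v[k−i]).
v[1] = 4
v[2] = max(4+4, 13+0) = 13
v[3] = max(4+13, 13+4, 17+0) = 17
v[4] = max(4+17, 13+13, 17+4, 21+0) = 26
v[5] = max(4+26, 13+17, 17+13, 21+4, 14+0) = 30
v[6] = max(4+30, 13+26, 17+17, 21+13, 14+4, 36+0) = 39
v[7] = max(4+39, 13+30, 17+26, …, 36+4, 19+0) = 43
v[8] = max(4+43, 13+39, 17+30, …, 19+4, 36+0) = 52
v[9] = max(4+52, 13+43, 17+39, …, 36+4, 52+0) = 56
v[10] = max(4+56, 13+52, 17+43, …, 52+4, 28+0) = 65
v[11] = max(4+65, 13+56, 17+52, …, 28+4, 64+0) = 69
v[12] = max(4+69, 13+65, 17+56, …, 64+4, 60+0) = 78
v[13] = max(4+78, 13+69, 17+65, …, 60+4, 38+0) = 82
One optimal cutting: 2 + 2 + 2 + 2 + 2 + 2 + 1 → €13 + €13 + €13 + €13 + €13 + €13 + €4 = €82.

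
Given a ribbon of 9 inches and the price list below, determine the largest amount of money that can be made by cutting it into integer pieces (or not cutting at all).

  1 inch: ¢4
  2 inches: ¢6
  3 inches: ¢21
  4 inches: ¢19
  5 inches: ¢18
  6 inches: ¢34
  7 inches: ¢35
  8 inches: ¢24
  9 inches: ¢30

Consider every possible first cut. R[k] is the best of p[i]+R[k−i] over all sellable i≤k.
R[1] = 4
R[2] = max(4+4, 6+0) = 8
R[3] = max(4+8, 6+4, 21+0) = 21
R[4] = max(4+21, 6+8, 21+4, 19+0) = 25
R[5] = max(4+25, 6+21, 21+8, 19+4, 18+0) = 29
R[6] = max(4+29, 6+25, 21+21, 19+8, 18+4, 34+0) = 42
R[7] = max(4+42, 6+29, 21+25, …, 34+4, 35+0) = 46
R[8] = max(4+46, 6+42, 21+29, …, 35+4, 24+0) = 50
R[9] = max(4+50, 6+46, 21+42, …, 24+4, 30+0) = 63
One optimal cutting: 3 + 3 + 3 → ¢21 + ¢21 + ¢21 = ¢63.

63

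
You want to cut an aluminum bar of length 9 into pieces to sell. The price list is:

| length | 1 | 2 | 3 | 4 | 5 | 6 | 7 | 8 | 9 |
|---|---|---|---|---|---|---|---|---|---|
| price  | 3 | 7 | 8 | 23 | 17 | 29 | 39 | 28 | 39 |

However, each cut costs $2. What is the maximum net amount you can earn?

45

Let r[k] be the best obtainable value from length k. For each k, try every first piece i and keep the best of price[i] + r[k−i] minus the 2 cut fee when i<k.
r[1] = 3
r[2] = 7
r[3] = 8  (first piece 1, then r[2]=7)
r[4] = 23
r[5] = 24  (first piece 1, then r[4]=23)
r[6] = 29
r[7] = 39
r[8] = 44  (first piece 4, then r[4]=23)
r[9] = 45  (first piece 1, then r[8]=44)
One optimal plan: pieces 4 + 4 + 1 (2 cuts) → $49 − $4 = $45.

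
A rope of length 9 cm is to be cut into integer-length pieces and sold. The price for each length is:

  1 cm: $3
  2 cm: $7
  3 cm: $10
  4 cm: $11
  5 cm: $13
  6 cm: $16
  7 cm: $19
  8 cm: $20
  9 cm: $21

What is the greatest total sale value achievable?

Consider every possible first cut. r[k] is the best of p[i]+r[k−i] over all sellable i≤k.
r[1] = 3
r[2] = max(3+3, 7+0) = 7
r[3] = max(3+7, 7+3, 10+0) = 10
r[4] = max(3+10, 7+7, 10+3, 11+0) = 14
r[5] = max(3+14, 7+10, 10+7, 11+3, 13+0) = 17
r[6] = max(3+17, 7+14, 10+10, 11+7, 13+3, 16+0) = 21
r[7] = max(3+21, 7+17, 10+14, …, 16+3, 19+0) = 24
r[8] = max(3+24, 7+21, 10+17, …, 19+3, 20+0) = 28
r[9] = max(3+28, 7+24, 10+21, …, 20+3, 21+0) = 31
One optimal cutting: 2 + 2 + 2 + 2 + 1 → $7 + $7 + $7 + $7 + $3 = $31.

31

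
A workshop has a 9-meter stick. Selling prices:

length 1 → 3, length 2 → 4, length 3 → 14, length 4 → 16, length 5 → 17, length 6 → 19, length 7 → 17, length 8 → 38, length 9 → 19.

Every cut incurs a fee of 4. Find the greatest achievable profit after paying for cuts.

Let net[k] be the best obtainable value from length k. For each k, try every first piece i and keep the best of price[i] + net[k−i] minus the 4 cut fee when i<k.
net[1] = 3
net[2] = 4
net[3] = 14
net[4] = 16
net[5] = 17
net[6] = 24  (first piece 3, then net[3]=14)
net[7] = 26  (first piece 3, then net[4]=16)
net[8] = 38
net[9] = 37  (first piece 1, then net[8]=38)
One optimal plan: pieces 8 + 1 (1 cut) → 41 − 4 = 37.

37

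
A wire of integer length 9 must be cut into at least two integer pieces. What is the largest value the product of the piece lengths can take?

Define m[k] = max over 1≤i<k of i · max(k−i, m[k−i]); the inner max lets the remainder stay uncut if that's better.
Small cases: m[2]=1.
m[3] = max(1×2, 2×1) = 2
m[4] = max(1×3, 2×2, 3×1) = 4
m[5] = max(1×4, 2×3, 3×2, 4×1) = 6
m[6] = max(1×6, 2×4, 3×3, 4×2, 5×1) = 9
m[7] = max(1×9, 2×6, 3×4, 4×3, 5×2, 6×1) = 12
m[8] = max(1×12, 2×9, 3×6, …, 6×2, 7×1) = 18
m[9] = max(1×18, 2×12, 3×9, …, 7×2, 8×1) = 27
One optimal split: 3 + 3 + 3; product 3×3×3 = 27.

27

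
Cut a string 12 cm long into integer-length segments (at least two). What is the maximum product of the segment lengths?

Define m[k] = max over 1≤i<k of i · max(k−i, m[k−i]); the inner max lets the remainder stay uncut if that's better.
m[2] = 1·max(1,0) = 1·1 = 1
m[3] = 1·max(2,1) = 1·2 = 2
m[4] = 2·max(2,1) = 2·2 = 4
m[5] = 2·max(3,2) = 2·3 = 6
m[6] = 3·max(3,2) = 3·3 = 9
m[7] = 2·max(5,6) = 2·6 = 12
m[8] = 2·max(6,9) = 2·9 = 18
m[9] = 3·max(6,9) = 3·9 = 27
m[10] = 2·max(8,18) = 2·18 = 36
m[11] = 2·max(9,27) = 2·27 = 54
m[12] = 3·max(9,27) = 3·27 = 81
One optimal split: 3 + 3 + 3 + 3; product 3·3·3·3 = 81.

81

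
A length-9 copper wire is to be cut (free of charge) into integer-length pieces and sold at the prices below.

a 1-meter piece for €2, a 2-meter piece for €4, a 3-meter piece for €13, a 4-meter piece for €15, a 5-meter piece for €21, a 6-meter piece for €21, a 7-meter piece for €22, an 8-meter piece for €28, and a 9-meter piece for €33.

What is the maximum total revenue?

39

Let best[k] be the best obtainable value from length k. For each k, try every first piece i and keep the best of price[i] + best[k−i].
best[1] = 2
best[2] = max(2+2, 4+0) = 4
best[3] = max(2+4, 4+2, 13+0) = 13
best[4] = max(2+13, 4+4, 13+2, 15+0) = 15
best[5] = max(2+15, 4+13, 13+4, 15+2, 21+0) = 21
best[6] = max(2+21, 4+15, 13+13, 15+4, 21+2, 21+0) = 26
best[7] = max(2+26, 4+21, 13+15, …, 21+2, 22+0) = 28
best[8] = max(2+28, 4+26, 13+21, …, 22+2, 28+0) = 34
best[9] = max(2+34, 4+28, 13+26, …, 28+2, 33+0) = 39
One optimal cutting: 3 + 3 + 3 → €13 + €13 + €13 = €39.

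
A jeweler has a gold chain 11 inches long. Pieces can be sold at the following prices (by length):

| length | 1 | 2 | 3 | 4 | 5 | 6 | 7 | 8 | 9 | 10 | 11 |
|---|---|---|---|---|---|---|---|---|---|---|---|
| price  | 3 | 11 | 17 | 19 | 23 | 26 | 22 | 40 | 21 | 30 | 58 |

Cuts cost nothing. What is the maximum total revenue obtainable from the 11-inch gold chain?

62

Build R[k] bottom-up: R[k] = max over allowed piece i of (p[i] + R[k−i]).
R[1] = 3
R[2] = 11
R[3] = 17
R[4] = 22  (first piece 2, then R[2]=11)
R[5] = 28  (first piece 2, then R[3]=17)
R[6] = 34  (first piece 3, then R[3]=17)
R[7] = 39  (first piece 2, then R[5]=28)
R[8] = 45  (first piece 2, then R[6]=34)
R[9] = 51  (first piece 3, then R[6]=34)
R[10] = 56  (first piece 2, then R[8]=45)
R[11] = 62  (first piece 2, then R[9]=51)
One optimal cutting: 3 + 3 + 3 + 2 → $17 + $17 + $17 + $11 = $62.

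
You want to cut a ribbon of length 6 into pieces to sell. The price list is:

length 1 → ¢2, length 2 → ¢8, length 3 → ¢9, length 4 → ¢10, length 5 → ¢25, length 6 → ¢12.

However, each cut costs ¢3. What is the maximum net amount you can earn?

Consider every possible first cut. v[k] is the best of p[i]+v[k−i] over all sellable i≤k, charging 3 whenever i<k.
v[1] = 2
v[2] = 8
v[3] = 9
v[4] = 13  (first piece 2, then v[2]=8)
v[5] = 25
v[6] = 24  (first piece 1, then v[5]=25)
One optimal plan: pieces 5 + 1 (1 cut) → ¢27 − ¢3 = ¢24.

24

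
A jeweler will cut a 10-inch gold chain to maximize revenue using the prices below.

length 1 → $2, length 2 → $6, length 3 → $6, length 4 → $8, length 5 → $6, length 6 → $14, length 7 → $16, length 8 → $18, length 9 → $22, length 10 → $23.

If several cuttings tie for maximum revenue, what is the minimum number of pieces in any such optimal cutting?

Build r[k] bottom-up: r[k] = max over allowed piece i of (p[i] + r[k−i]).
r[1] = 2
r[2] = max(2+2, 6+0) = 6
r[3] = max(2+6, 6+2, 6+0) = 8
r[4] = max(2+8, 6+6, 6+2, 8+0) = 12
r[5] = max(2+12, 6+8, 6+6, 8+2, 6+0) = 14
r[6] = max(2+14, 6+12, 6+8, 8+6, 6+2, 14+0) = 18
r[7] = max(2+18, 6+14, 6+12, …, 14+2, 16+0) = 20
r[8] = max(2+20, 6+18, 6+14, …, 16+2, 18+0) = 24
r[9] = max(2+24, 6+20, 6+18, …, 18+2, 22+0) = 26
r[10] = max(2+26, 6+24, 6+20, …, 22+2, 23+0) = 30
Maximum revenue is $30.
Now minimize piece count subject to staying optimal: for each k, pieces[k] = 1 + min over i with p[i]+r[k−i]=r[k] of pieces[k−i].
pieces[7] = 4
pieces[8] = 4
pieces[9] = 5
pieces[10] = 5

5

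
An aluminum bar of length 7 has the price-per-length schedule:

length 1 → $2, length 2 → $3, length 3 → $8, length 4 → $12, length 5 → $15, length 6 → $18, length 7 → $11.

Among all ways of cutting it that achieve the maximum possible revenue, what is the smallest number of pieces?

Build r[k] bottom-up: r[k] = max over allowed piece i of (p[i] + r[k−i]).
r[1] = 2
r[2] = 4  (first piece 1, then r[1]=2)
r[3] = 8
r[4] = 12
r[5] = 15
r[6] = 18
r[7] = 20  (first piece 1, then r[6]=18)
Maximum revenue is $20.
Now minimize piece count subject to staying optimal: for each k, pieces[k] = 1 + min over i with p[i]+r[k−i]=r[k] of pieces[k−i].
pieces[4] = 1
pieces[5] = 1
pieces[6] = 1
pieces[7] = 2

2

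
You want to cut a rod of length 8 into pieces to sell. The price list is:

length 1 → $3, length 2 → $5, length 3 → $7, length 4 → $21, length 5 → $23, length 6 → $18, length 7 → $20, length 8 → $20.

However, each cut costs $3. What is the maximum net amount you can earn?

Consider every possible first cut. v[k] is the best of p[i]+v[k−i] over all sellable i≤k, charging 3 whenever i<k.
v[1] = 3
v[2] = max(3+3-3, 5+0) = 5
v[3] = max(3+5-3, 5+3-3, 7+0) = 7
v[4] = max(3+7-3, 5+5-3, 7+3-3, 21+0) = 21
v[5] = max(3+21-3, 5+7-3, 7+5-3, 21+3-3, 23+0) = 23
v[6] = max(3+23-3, 5+21-3, 7+7-3, 21+5-3, 23+3-3, 18+0) = 23
v[7] = max(3+23-3, 5+23-3, 7+21-3, …, 18+3-3, 20+0) = 25
v[8] = max(3+25-3, 5+23-3, 7+23-3, …, 20+3-3, 20+0) = 39
One optimal plan: pieces 4 + 4 (1 cut) → $42 − $3 = $39.

39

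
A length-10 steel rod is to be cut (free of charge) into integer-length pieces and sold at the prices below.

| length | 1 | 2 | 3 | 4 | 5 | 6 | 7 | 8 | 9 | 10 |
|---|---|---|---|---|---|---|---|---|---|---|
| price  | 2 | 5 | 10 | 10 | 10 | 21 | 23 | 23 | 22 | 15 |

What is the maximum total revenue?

33

Let best[k] be the best obtainable value from length k. For each k, try every first piece i and keep the best of price[i] + best[k−i].
best[1] = 2
best[2] = 5
best[3] = 10
best[4] = 12  (first piece 1, then best[3]=10)
best[5] = 15  (first piece 2, then best[3]=10)
best[6] = 21
best[7] = 23  (first piece 1, then best[6]=21)
best[8] = 26  (first piece 2, then best[6]=21)
best[9] = 31  (first piece 3, then best[6]=21)
best[10] = 33  (first piece 1, then best[9]=31)
One optimal cutting: 6 + 3 + 1 → $21 + $10 + $2 = $33.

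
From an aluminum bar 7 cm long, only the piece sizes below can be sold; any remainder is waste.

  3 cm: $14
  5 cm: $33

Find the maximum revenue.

33

Consider every possible first cut. r[k] is the best of p[i]+r[k−i] over all sellable i≤k.
r[1] = 0
r[2] = 0
r[3] = 14
r[4] = 14
r[5] = 33
r[6] = 33
r[7] = 33
One optimal cutting: pieces 5 with 2 cm of scrap → $33.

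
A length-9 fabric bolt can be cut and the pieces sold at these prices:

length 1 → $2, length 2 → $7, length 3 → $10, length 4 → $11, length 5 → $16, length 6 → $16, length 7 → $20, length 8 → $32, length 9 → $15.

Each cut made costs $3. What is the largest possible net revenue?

Build net[k] bottom-up: net[k] = max over allowed piece i of (p[i] + net[k−i]) − 3 per cut.
net[1] = 2
net[2] = max(2+2-3, 7+0) = 7
net[3] = max(2+7-3, 7+2-3, 10+0) = 10
net[4] = max(2+10-3, 7+7-3, 10+2-3, 11+0) = 11
net[5] = max(2+11-3, 7+10-3, 10+7-3, 11+2-3, 16+0) = 16
net[6] = max(2+16-3, 7+11-3, 10+10-3, 11+7-3, 16+2-3, 16+0) = 17
net[7] = max(2+17-3, 7+16-3, 10+11-3, …, 16+2-3, 20+0) = 20
net[8] = max(2+20-3, 7+17-3, 10+16-3, …, 20+2-3, 32+0) = 32
net[9] = max(2+32-3, 7+20-3, 10+17-3, …, 32+2-3, 15+0) = 31
One optimal plan: pieces 8 + 1 (1 cut) → $34 − $3 = $31.

31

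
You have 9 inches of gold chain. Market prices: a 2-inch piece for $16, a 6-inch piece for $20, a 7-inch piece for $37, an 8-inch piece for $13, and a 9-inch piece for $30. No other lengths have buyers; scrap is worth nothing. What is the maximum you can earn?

64

Build r[k] bottom-up: r[k] = max over allowed piece i of (p[i] + r[k−i]).
r[1] = 0
r[2] = 16
r[3] = 16
r[4] = 32  (first piece 2, then r[2]=16)
r[5] = 32
r[6] = max(16+32, 20+0) = 48
r[7] = max(16+32, 20+0, 37+0) = 48
r[8] = max(16+48, 20+16, 37+0, 13+0) = 64
r[9] = max(16+48, 20+16, 37+16, 13+0, 30+0) = 64
One optimal cutting: pieces 2 + 2 + 2 + 2 with 1 inch of scrap → $64.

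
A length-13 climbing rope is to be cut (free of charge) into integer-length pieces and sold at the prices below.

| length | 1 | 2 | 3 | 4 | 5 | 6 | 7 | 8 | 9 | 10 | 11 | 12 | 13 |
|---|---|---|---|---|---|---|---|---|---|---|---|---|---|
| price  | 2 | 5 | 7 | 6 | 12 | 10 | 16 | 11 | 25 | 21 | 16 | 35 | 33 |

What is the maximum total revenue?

Consider every possible first cut. best[k] is the best of p[i]+best[k−i] over all sellable i≤k.
best[1] = 2
best[2] = max(2+2, 5+0) = 5
best[3] = max(2+5, 5+2, 7+0) = 7
best[4] = max(2+7, 5+5, 7+2, 6+0) = 10
best[5] = max(2+10, 5+7, 7+5, 6+2, 12+0) = 12
best[6] = max(2+12, 5+10, 7+7, 6+5, 12+2, 10+0) = 15
best[7] = max(2+15, 5+12, 7+10, …, 10+2, 16+0) = 17
best[8] = max(2+17, 5+15, 7+12, …, 16+2, 11+0) = 20
best[9] = max(2+20, 5+17, 7+15, …, 11+2, 25+0) = 25
best[10] = max(2+25, 5+20, 7+17, …, 25+2, 21+0) = 27
best[11] = max(2+27, 5+25, 7+20, …, 21+2, 16+0) = 30
best[12] = max(2+30, 5+27, 7+25, …, 16+2, 35+0) = 35
best[13] = max(2+35, 5+30, 7+27, …, 35+2, 33+0) = 37
One optimal cutting: 12 + 1 → €35 + €2 = €37.

37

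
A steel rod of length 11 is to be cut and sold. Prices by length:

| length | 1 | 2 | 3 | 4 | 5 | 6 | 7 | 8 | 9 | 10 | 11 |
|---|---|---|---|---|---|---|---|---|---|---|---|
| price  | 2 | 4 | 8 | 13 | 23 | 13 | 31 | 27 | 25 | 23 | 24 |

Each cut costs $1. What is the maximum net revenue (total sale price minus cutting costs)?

Build net[k] bottom-up: net[k] = max over allowed piece i of (p[i] + net[k−i]) − 1 per cut.
net[1] = 2
net[2] = 4
net[3] = 8
net[4] = 13
net[5] = 23
net[6] = 24  (first piece 1, then net[5]=23)
net[7] = 31
net[8] = 32  (first piece 1, then net[7]=31)
net[9] = 35  (first piece 4, then net[5]=23)
net[10] = 45  (first piece 5, then net[5]=23)
net[11] = 46  (first piece 1, then net[10]=45)
One optimal plan: pieces 5 + 5 + 1 (2 cuts) → $48 − $2 = $46.

46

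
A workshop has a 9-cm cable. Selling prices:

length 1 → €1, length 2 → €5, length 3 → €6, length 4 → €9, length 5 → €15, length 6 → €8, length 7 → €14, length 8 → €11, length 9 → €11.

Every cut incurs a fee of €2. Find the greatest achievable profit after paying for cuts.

22

Let v[k] be the best obtainable value from length k. For each k, try every first piece i and keep the best of price[i] + v[k−i] minus the 2 cut fee when i<k.
v[1] = 1
v[2] = max(1+1-2, 5+0) = 5
v[3] = max(1+5-2, 5+1-2, 6+0) = 6
v[4] = max(1+6-2, 5+5-2, 6+1-2, 9+0) = 9
v[5] = max(1+9-2, 5+6-2, 6+5-2, 9+1-2, 15+0) = 15
v[6] = max(1+15-2, 5+9-2, 6+6-2, 9+5-2, 15+1-2, 8+0) = 14
v[7] = max(1+14-2, 5+15-2, 6+9-2, …, 8+1-2, 14+0) = 18
v[8] = max(1+18-2, 5+14-2, 6+15-2, …, 14+1-2, 11+0) = 19
v[9] = max(1+19-2, 5+18-2, 6+14-2, …, 11+1-2, 11+0) = 22
One optimal plan: pieces 5 + 4 (1 cut) → €24 − €2 = €22.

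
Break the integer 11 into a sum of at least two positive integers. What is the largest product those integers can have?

Fill m[k] for k=2..11: at each k try every first piece i and multiply by the better of (k−i) uncut or m[k−i].
m[2] = 1×max(1,0) = 1×1 = 1
m[3] = 1×max(2,1) = 1×2 = 2
m[4] = 2×max(2,1) = 2×2 = 4
m[5] = 2×max(3,2) = 2×3 = 6
m[6] = 3×max(3,2) = 3×3 = 9
m[7] = 2×max(5,6) = 2×6 = 12
m[8] = 2×max(6,9) = 2×9 = 18
m[9] = 3×max(6,9) = 3×9 = 27
m[10] = 2×max(8,18) = 2×18 = 36
m[11] = 2×max(9,27) = 2×27 = 54
One optimal split: 3 + 3 + 3 + 2; product 3×3×3×2 = 54.

54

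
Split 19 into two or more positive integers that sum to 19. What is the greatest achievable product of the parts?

972

Let m[k] be the best product for length k (with at least one cut). For each first piece i, the rest contributes max(k−i, m[k−i]).
m[2] = 1×max(1,0) = 1×1 = 1
m[3] = max(1×2, 2×1) = 2
m[4] = max(1×3, 2×2, 3×1) = 4
m[5] = max(1×4, 2×3, 3×2, 4×1) = 6
m[6] = max(1×6, 2×4, 3×3, 4×2, 5×1) = 9
m[7] = max(1×9, 2×6, 3×4, 4×3, 5×2, 6×1) = 12
m[8] = max(1×12, 2×9, 3×6, …, 6×2, 7×1) = 18
m[9] = max(1×18, 2×12, 3×9, …, 7×2, 8×1) = 27
m[10] = max(1×27, 2×18, 3×12, …, 8×2, 9×1) = 36
m[11] = max(1×36, 2×27, 3×18, …, 9×2, 10×1) = 54
m[12] = max(1×54, 2×36, 3×27, …, 10×2, 11×1) = 81
m[13] = max(1×81, 2×54, 3×36, …, 11×2, 12×1) = 108
m[14] = max(1×108, 2×81, 3×54, …, 12×2, 13×1) = 162
m[15] = max(1×162, 2×108, 3×81, …, 13×2, 14×1) = 243
m[16] = max(1×243, 2×162, 3×108, …, 14×2, 15×1) = 324
m[17] = max(1×324, 2×243, 3×162, …, 15×2, 16×1) = 486
m[18] = max(1×486, 2×324, 3×243, …, 16×2, 17×1) = 729
m[19] = max(1×729, 2×486, 3×324, …, 17×2, 18×1) = 972
One optimal split: 3 + 3 + 3 + 3 + 3 + 2 + 2; product 3×3×3×3×3×2×2 = 972.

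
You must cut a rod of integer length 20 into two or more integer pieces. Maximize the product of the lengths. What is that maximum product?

Define f[k] = max over 1≤i<k of i · max(k−i, f[k−i]); the inner max lets the remainder stay uncut if that's better.
f[2] = 1*max(1,0) = 1*1 = 1
f[3] = 1*max(2,1) = 1*2 = 2
f[4] = 2*max(2,1) = 2*2 = 4
f[5] = 2*max(3,2) = 2*3 = 6
f[6] = 3*max(3,2) = 3*3 = 9
f[7] = 2*max(5,6) = 2*6 = 12
f[8] = 2*max(6,9) = 2*9 = 18
f[9] = 3*max(6,9) = 3*9 = 27
f[10] = 2*max(8,18) = 2*18 = 36
f[11] = 2*max(9,27) = 2*27 = 54
f[12] = 3*max(9,27) = 3*27 = 81
f[13] = 2*max(11,54) = 2*54 = 108
f[14] = 2*max(12,81) = 2*81 = 162
f[15] = 3*max(12,81) = 3*81 = 243
f[16] = 2*max(14,162) = 2*162 = 324
f[17] = 2*max(15,243) = 2*243 = 486
f[18] = 3*max(15,243) = 3*243 = 729
f[19] = 2*max(17,486) = 2*486 = 972
f[20] = 2*max(18,729) = 2*729 = 1458
One optimal split: 3 + 3 + 3 + 3 + 3 + 3 + 2; product 3*3*3*3*3*3*2 = 1458.

1458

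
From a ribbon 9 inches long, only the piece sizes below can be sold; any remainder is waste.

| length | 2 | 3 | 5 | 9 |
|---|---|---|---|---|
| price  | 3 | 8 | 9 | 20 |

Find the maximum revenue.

24

Let f[k] be the best obtainable value from length k. For each k, try every first piece i and keep the best of price[i] + f[k−i].
f[1] = 0
f[2] = 3
f[3] = max(3+0, 8+0) = 8
f[4] = max(3+3, 8+0) = 8
f[5] = max(3+8, 8+3, 9+0) = 11
f[6] = max(3+8, 8+8, 9+0) = 16
f[7] = max(3+11, 8+8, 9+3) = 16
f[8] = max(3+16, 8+11, 9+8) = 19
f[9] = max(3+16, 8+16, 9+8, 20+0) = 24
One optimal cutting: 3 + 3 + 3 → ¢24.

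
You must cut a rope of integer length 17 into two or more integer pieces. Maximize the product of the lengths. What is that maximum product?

Define g[k] = max over 1≤i<k of i · max(k−i, g[k−i]); the inner max lets the remainder stay uncut if that's better.
g[2] = 1*max(1,0) = 1*1 = 1
g[3] = max(1*2, 2*1) = 2
g[4] = max(1*3, 2*2, 3*1) = 4
g[5] = max(1*4, 2*3, 3*2, 4*1) = 6
g[6] = max(1*6, 2*4, 3*3, 4*2, 5*1) = 9
g[7] = max(1*9, 2*6, 3*4, 4*3, 5*2, 6*1) = 12
g[8] = max(1*12, 2*9, 3*6, …, 6*2, 7*1) = 18
g[9] = max(1*18, 2*12, 3*9, …, 7*2, 8*1) = 27
g[10] = max(1*27, 2*18, 3*12, …, 8*2, 9*1) = 36
g[11] = max(1*36, 2*27, 3*18, …, 9*2, 10*1) = 54
g[12] = max(1*54, 2*36, 3*27, …, 10*2, 11*1) = 81
g[13] = max(1*81, 2*54, 3*36, …, 11*2, 12*1) = 108
g[14] = max(1*108, 2*81, 3*54, …, 12*2, 13*1) = 162
g[15] = max(1*162, 2*108, 3*81, …, 13*2, 14*1) = 243
g[16] = max(1*243, 2*162, 3*108, …, 14*2, 15*1) = 324
g[17] = max(1*324, 2*243, 3*162, …, 15*2, 16*1) = 486
One optimal split: 3 + 3 + 3 + 3 + 3 + 2; product 3*3*3*3*3*2 = 486.

486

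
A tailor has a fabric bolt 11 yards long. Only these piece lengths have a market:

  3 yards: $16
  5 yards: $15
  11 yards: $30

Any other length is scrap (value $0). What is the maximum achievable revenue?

48

Build best[k] bottom-up: best[k] = max over allowed piece i of (p[i] + best[k−i]).
best[1] = 0
best[2] = 0
best[3] = 16
best[4] = 16
best[5] = 16
best[6] = 32  (first piece 3, then best[3]=16)
best[7] = 32
best[8] = 32
best[9] = 48  (first piece 3, then best[6]=32)
best[10] = 48
best[11] = 48
One optimal cutting: pieces 3 + 3 + 3 with 2 yards of scrap → $48.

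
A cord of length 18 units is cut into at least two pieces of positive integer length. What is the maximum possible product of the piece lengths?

Let prod[k] be the best product for length k (with at least one cut). For each first piece i, the rest contributes max(k−i, prod[k−i]).
Small cases: prod[2]=1, prod[3]=2, prod[4]=4, prod[5]=6, prod[6]=9, prod[7]=12, prod[8]=18, prod[9]=27, prod[10]=36.
prod[11] = max(1·36, 2·27, 3·18, …, 9·2, 10·1) = 54
prod[12] = max(1·54, 2·36, 3·27, …, 10·2, 11·1) = 81
prod[13] = max(1·81, 2·54, 3·36, …, 11·2, 12·1) = 108
prod[14] = max(1·108, 2·81, 3·54, …, 12·2, 13·1) = 162
prod[15] = max(1·162, 2·108, 3·81, …, 13·2, 14·1) = 243
prod[16] = max(1·243, 2·162, 3·108, …, 14·2, 15·1) = 324
prod[17] = max(1·324, 2·243, 3·162, …, 15·2, 16·1) = 486
prod[18] = max(1·486, 2·324, 3·243, …, 16·2, 17·1) = 729
One optimal split: 3 + 3 + 3 + 3 + 3 + 3; product 3·3·3·3·3·3 = 729.

729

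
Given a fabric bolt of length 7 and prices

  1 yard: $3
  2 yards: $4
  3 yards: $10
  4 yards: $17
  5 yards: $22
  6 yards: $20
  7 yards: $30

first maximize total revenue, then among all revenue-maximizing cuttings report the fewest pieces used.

Build r[k] bottom-up: r[k] = max over allowed piece i of (p[i] + r[k−i]).
r[1] = 3
r[2] = max(3+3, 4+0) = 6
r[3] = max(3+6, 4+3, 10+0) = 10
r[4] = max(3+10, 4+6, 10+3, 17+0) = 17
r[5] = max(3+17, 4+10, 10+6, 17+3, 22+0) = 22
r[6] = max(3+22, 4+17, 10+10, 17+6, 22+3, 20+0) = 25
r[7] = max(3+25, 4+22, 10+17, …, 20+3, 30+0) = 30
Maximum revenue is $30.
Now minimize piece count subject to staying optimal: for each k, pieces[k] = 1 + min over i with p[i]+r[k−i]=r[k] of pieces[k−i].
pieces[4] = 1
pieces[5] = 1
pieces[6] = 2
pieces[7] = 1

1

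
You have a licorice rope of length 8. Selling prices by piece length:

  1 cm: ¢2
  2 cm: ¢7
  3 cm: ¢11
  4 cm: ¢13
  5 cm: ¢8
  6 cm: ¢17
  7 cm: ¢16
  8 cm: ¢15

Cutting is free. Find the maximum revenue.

29

Consider every possible first cut. r[k] is the best of p[i]+r[k−i] over all sellable i≤k.
r[1] = 2
r[2] = max(2+2, 7+0) = 7
r[3] = max(2+7, 7+2, 11+0) = 11
r[4] = max(2+11, 7+7, 11+2, 13+0) = 14
r[5] = max(2+14, 7+11, 11+7, 13+2, 8+0) = 18
r[6] = max(2+18, 7+14, 11+11, 13+7, 8+2, 17+0) = 22
r[7] = max(2+22, 7+18, 11+14, …, 17+2, 16+0) = 25
r[8] = max(2+25, 7+22, 11+18, …, 16+2, 15+0) = 29
One optimal cutting: 3 + 3 + 2 → ¢11 + ¢11 + ¢7 = ¢29.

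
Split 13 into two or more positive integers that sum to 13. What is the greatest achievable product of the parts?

Let g[k] be the best product for length k (with at least one cut). For each first piece i, the rest contributes max(k−i, g[k−i]).
g[2] = 1·max(1,0) = 1·1 = 1
g[3] = 1·max(2,1) = 1·2 = 2
g[4] = 2·max(2,1) = 2·2 = 4
g[5] = 2·max(3,2) = 2·3 = 6
g[6] = 3·max(3,2) = 3·3 = 9
g[7] = 2·max(5,6) = 2·6 = 12
g[8] = 2·max(6,9) = 2·9 = 18
g[9] = 3·max(6,9) = 3·9 = 27
g[10] = 2·max(8,18) = 2·18 = 36
g[11] = 2·max(9,27) = 2·27 = 54
g[12] = 3·max(9,27) = 3·27 = 81
g[13] = 2·max(11,54) = 2·54 = 108
One optimal split: 3 + 3 + 3 + 2 + 2; product 3·3·3·2·2 = 108.

108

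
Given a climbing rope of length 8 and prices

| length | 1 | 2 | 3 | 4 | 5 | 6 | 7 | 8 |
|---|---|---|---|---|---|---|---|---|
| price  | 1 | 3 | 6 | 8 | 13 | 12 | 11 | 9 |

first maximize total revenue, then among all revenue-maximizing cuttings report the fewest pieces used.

2

Build r[k] bottom-up: r[k] = max over allowed piece i of (p[i] + r[k−i]).
r[1] = 1
r[2] = max(1+1, 3+0) = 3
r[3] = max(1+3, 3+1, 6+0) = 6
r[4] = max(1+6, 3+3, 6+1, 8+0) = 8
r[5] = max(1+8, 3+6, 6+3, 8+1, 13+0) = 13
r[6] = max(1+13, 3+8, 6+6, 8+3, 13+1, 12+0) = 14
r[7] = max(1+14, 3+13, 6+8, …, 12+1, 11+0) = 16
r[8] = max(1+16, 3+14, 6+13, …, 11+1, 9+0) = 19
Maximum revenue is €19.
Now minimize piece count subject to staying optimal: for each k, pieces[k] = 1 + min over i with p[i]+r[k−i]=r[k] of pieces[k−i].
pieces[5] = 1
pieces[6] = 2
pieces[7] = 2
pieces[8] = 2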